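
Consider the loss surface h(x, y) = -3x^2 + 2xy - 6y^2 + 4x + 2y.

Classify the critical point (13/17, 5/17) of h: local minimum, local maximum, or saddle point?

local maximum

The Hessian of h is constant: H = [[-6, 2], [2, -12]].
det(H) = (-6)·(-12) − 2² = 68.
det(H) > 0 and tr(H) = -18 < 0, so H is negative definite and the point is a local maximum.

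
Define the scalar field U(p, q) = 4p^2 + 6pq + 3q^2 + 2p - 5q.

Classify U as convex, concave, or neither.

U is quadratic, so its Hessian is the constant matrix H = [[8, 6], [6, 6]].
det(H) = 12, tr(H) = 14.
det(H) > 0 and tr(H) > 0, so H is positive definite everywhere: convex.

convex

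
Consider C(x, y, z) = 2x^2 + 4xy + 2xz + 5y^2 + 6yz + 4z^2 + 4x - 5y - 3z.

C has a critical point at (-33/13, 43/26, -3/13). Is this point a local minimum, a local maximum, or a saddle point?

The Hessian is constant: H = [[4, 4, 2], [4, 10, 6], [2, 6, 8]].
Leading principal minors: Δ₁ = 4, Δ₂ = 24, Δ₃ = 104.
All leading minors are positive, so H is positive definite: a local minimum.

local minimum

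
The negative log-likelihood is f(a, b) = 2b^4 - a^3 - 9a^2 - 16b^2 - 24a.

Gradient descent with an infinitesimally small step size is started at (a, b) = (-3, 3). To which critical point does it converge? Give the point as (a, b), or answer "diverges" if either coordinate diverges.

f is separable, so gradient descent decouples: a follows -∂f/∂a, b follows -∂f/∂b.
∂f/∂a = -3(a + 2)(a + 4); at a=-3 this is 3, so a decreases.
∂f/∂b = 8b(b - 2)(b + 2); at b=3 this is 120, so b decreases.
a converges to its nearest critical value -4 (a local min of the a-part); b converges to 2. The iterate converges to (-4, 2).

(-4, 2)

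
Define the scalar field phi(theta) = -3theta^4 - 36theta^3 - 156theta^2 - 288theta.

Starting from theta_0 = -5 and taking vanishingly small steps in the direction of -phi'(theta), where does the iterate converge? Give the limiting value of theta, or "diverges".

diverges

phi'(theta) = -12(theta + 2)(theta + 3)(theta + 4), so phi'(-5) = 72.
Gradient descent moves in the -phi' direction, i.e. theta is decreasing.
There is no critical point below theta=-5, and phi' keeps the same sign, so the iterate runs off to −∞.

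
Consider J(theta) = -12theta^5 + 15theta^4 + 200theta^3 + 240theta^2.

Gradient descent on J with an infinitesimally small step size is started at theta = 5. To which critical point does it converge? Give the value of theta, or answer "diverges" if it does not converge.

diverges

J'(theta) = -60theta(theta - 4)(theta + 1)(theta + 2), so J'(5) = -12600.
Gradient descent moves in the -J' direction, i.e. theta is increasing.
There is no critical point above theta=5, and J' keeps the same sign, so the iterate runs off to +∞.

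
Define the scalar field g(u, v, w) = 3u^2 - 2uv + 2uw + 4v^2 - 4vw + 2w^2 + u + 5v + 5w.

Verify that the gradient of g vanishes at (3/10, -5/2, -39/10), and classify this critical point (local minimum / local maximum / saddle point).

∇g = (6u - 2v + 2w + 1, -2u + 8v - 4w + 5, 2u - 4v + 4w + 5); substituting (3/10, -5/2, -39/10) gives ∇g = (0, 0, 0), so (3/10, -5/2, -39/10) is indeed a critical point.
The Hessian is constant: H = [[6, -2, 2], [-2, 8, -4], [2, -4, 4]].
Leading principal minors: Δ₁ = 6, Δ₂ = 44, Δ₃ = 80.
All leading minors are positive, so H is positive definite: a local minimum.

local minimum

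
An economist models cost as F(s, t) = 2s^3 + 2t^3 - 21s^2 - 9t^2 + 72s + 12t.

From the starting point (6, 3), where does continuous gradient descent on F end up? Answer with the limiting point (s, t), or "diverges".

(4, 2)

F is separable, so gradient descent decouples: s follows -∂F/∂s, t follows -∂F/∂t.
∂F/∂s = 6(s - 4)(s - 3); at s=6 this is 36, so s decreases.
∂F/∂t = 6(t - 2)(t - 1); at t=3 this is 12, so t decreases.
s converges to its nearest critical value 4 (a local min of the s-part); t converges to 2. The iterate converges to (4, 2).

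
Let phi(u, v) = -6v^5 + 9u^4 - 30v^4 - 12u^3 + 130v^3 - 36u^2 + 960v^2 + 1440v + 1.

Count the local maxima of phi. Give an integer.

phi separates as a function of u plus a function of v, so ∇phi=0 decouples.
∂phi/∂u = 36u(u - 2)(u + 1) = 0 at u ∈ {-1, 0, 2}; ∂phi/∂v = -30(v - 4)(v + 1)(v + 3)(v + 4) = 0 at v ∈ {-4, -3, -1, 4}.
The Hessian is diagonal: diag(phi_uu, phi_vv). Second derivatives: phi_uu(-1)=108, phi_uu(0)=-72, phi_uu(2)=216; phi_vv(-4)=720, phi_vv(-3)=-420, phi_vv(-1)=900, phi_vv(4)=-8400.
Local maxima occur where both diagonal entries negative: (0, -3), (0, 4). Count: 2.

2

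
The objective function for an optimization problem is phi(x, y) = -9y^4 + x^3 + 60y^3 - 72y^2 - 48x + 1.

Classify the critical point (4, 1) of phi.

The mixed partial ∂²phi/∂x∂y is 0, so the Hessian at any point is diag(phi_xx, phi_yy) = diag(6x, 36(-3y^2 + 10y - 4)).
At (4, 1): H = diag(24, 108).
Both eigenvalues are positive, so H is positive definite: a local minimum.

local minimum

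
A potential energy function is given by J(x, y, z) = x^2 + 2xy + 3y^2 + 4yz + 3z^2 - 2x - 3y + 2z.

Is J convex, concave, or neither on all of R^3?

convex

J is quadratic, so its Hessian is the constant matrix H = [[2, 2, 0], [2, 6, 4], [0, 4, 6]].
Leading principal minors: 2, 8, 16.
All positive ⇒ H ≻ 0 ⇒ convex.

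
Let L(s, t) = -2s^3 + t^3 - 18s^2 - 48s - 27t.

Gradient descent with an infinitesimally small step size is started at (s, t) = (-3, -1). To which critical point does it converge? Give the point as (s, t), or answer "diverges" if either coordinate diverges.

(-4, 3)

L is separable, so gradient descent decouples: s follows -∂L/∂s, t follows -∂L/∂t.
∂L/∂s = -6(s + 2)(s + 4); at s=-3 this is 6, so s decreases.
∂L/∂t = 3(t - 3)(t + 3); at t=-1 this is -24, so t increases.
s converges to its nearest critical value -4 (a local min of the s-part); t converges to 3. The iterate converges to (-4, 3).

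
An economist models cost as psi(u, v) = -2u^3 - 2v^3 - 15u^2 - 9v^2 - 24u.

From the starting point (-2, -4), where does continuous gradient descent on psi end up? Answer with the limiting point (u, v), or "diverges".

(-4, -3)

psi is separable, so gradient descent decouples: u follows -∂psi/∂u, v follows -∂psi/∂v.
∂psi/∂u = -6(u + 1)(u + 4); at u=-2 this is 12, so u decreases.
∂psi/∂v = -6v(v + 3); at v=-4 this is -24, so v increases.
u converges to its nearest critical value -4 (a local min of the u-part); v converges to -3. The iterate converges to (-4, -3).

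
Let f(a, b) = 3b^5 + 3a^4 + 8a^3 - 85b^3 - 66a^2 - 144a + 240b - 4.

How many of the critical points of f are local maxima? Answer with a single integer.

f separates as a function of a plus a function of b, so ∇f=0 decouples.
∂f/∂a = 12(a - 3)(a + 1)(a + 4) = 0 at a ∈ {-4, -1, 3}; ∂f/∂b = 15(b - 4)(b - 1)(b + 1)(b + 4) = 0 at b ∈ {-4, -1, 1, 4}.
The Hessian is diagonal: diag(f_aa, f_bb). Second derivatives: f_aa(-4)=252, f_aa(-1)=-144, f_aa(3)=336; f_bb(-4)=-1800, f_bb(-1)=450, f_bb(1)=-450, f_bb(4)=1800.
Local maxima occur where both diagonal entries negative: (-1, -4), (-1, 1). Count: 2.

2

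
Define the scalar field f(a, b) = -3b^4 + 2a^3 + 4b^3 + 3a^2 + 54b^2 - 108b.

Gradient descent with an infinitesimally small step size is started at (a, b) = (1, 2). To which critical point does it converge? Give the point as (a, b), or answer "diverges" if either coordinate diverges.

f is separable, so gradient descent decouples: a follows -∂f/∂a, b follows -∂f/∂b.
∂f/∂a = 6a(a + 1); at a=1 this is 12, so a decreases.
∂f/∂b = -12(b - 3)(b - 1)(b + 3); at b=2 this is 60, so b decreases.
a converges to its nearest critical value 0 (a local min of the a-part); b converges to 1. The iterate converges to (0, 1).

(0, 1)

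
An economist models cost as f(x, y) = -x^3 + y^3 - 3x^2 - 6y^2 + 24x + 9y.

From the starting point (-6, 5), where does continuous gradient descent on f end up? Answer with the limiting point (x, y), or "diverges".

f is separable, so gradient descent decouples: x follows -∂f/∂x, y follows -∂f/∂y.
∂f/∂x = -3(x - 2)(x + 4); at x=-6 this is -48, so x increases.
∂f/∂y = 3(y - 3)(y - 1); at y=5 this is 24, so y decreases.
x converges to its nearest critical value -4 (a local min of the x-part); y converges to 3. The iterate converges to (-4, 3).

(-4, 3)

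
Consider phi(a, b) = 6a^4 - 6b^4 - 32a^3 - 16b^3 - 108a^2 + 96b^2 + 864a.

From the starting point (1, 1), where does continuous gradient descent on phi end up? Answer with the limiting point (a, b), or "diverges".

phi is separable, so gradient descent decouples: a follows -∂phi/∂a, b follows -∂phi/∂b.
∂phi/∂a = 24(a - 4)(a - 3)(a + 3); at a=1 this is 576, so a decreases.
∂phi/∂b = -24b(b - 2)(b + 4); at b=1 this is 120, so b decreases.
a converges to its nearest critical value -3 (a local min of the a-part); b converges to 0. The iterate converges to (-3, 0).

(-3, 0)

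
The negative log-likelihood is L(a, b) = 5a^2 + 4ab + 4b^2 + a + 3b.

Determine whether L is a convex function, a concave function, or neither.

L is quadratic, so its Hessian is the constant matrix H = [[10, 4], [4, 8]].
det(H) = 64, tr(H) = 18.
det(H) > 0 and tr(H) > 0, so H is positive definite everywhere: convex.

convex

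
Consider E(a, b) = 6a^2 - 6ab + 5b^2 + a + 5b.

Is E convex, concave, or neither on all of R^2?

convex

E is quadratic, so its Hessian is the constant matrix H = [[12, -6], [-6, 10]].
det(H) = 84, tr(H) = 22.
det(H) > 0 and tr(H) > 0, so H is positive definite everywhere: convex.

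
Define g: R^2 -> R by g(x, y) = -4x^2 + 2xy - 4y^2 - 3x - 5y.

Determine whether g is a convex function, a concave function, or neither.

concave

g is quadratic, so its Hessian is the constant matrix H = [[-8, 2], [2, -8]].
det(H) = 60, tr(H) = -16.
det(H) > 0 and tr(H) < 0, so H is negative definite everywhere: concave.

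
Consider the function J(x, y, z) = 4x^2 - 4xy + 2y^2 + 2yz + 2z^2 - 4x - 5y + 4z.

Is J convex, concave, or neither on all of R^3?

convex

J is quadratic, so its Hessian is the constant matrix H = [[8, -4, 0], [-4, 4, 2], [0, 2, 4]].
Leading principal minors: 8, 16, 32.
All positive ⇒ H ≻ 0 ⇒ convex.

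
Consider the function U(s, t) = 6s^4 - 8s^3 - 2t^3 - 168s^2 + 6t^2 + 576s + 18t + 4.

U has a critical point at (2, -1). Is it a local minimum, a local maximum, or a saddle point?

saddle point

The mixed partial ∂²U/∂s∂t is 0, so the Hessian at any point is diag(U_ss, U_tt) = diag(24(3s^2 - 2s - 14), 12(-t + 1)).
At (2, -1): H = diag(-144, 24).
The eigenvalues have opposite signs, so H is indefinite: a saddle point.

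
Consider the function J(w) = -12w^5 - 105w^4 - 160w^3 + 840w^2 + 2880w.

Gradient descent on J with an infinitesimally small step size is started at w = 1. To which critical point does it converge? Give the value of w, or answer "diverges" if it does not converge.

-2

J'(w) = -60(w - 2)(w + 2)(w + 3)(w + 4), so J'(1) = 3600.
Gradient descent moves in the -J' direction, i.e. w is decreasing.
The nearest critical point in that direction is w = -2, where J'' = 480 > 0 (a local minimum). The iterate converges there.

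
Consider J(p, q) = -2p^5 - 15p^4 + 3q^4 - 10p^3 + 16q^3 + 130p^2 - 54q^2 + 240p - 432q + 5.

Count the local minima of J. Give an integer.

4

J separates as a function of p plus a function of q, so ∇J=0 decouples.
∂J/∂p = -10(p - 2)(p + 1)(p + 3)(p + 4) = 0 at p ∈ {-4, -3, -1, 2}; ∂J/∂q = 12(q - 3)(q + 3)(q + 4) = 0 at q ∈ {-4, -3, 3}.
The Hessian is diagonal: diag(J_pp, J_qq). Second derivatives: J_pp(-4)=180, J_pp(-3)=-100, J_pp(-1)=180, J_pp(2)=-900; J_qq(-4)=84, J_qq(-3)=-72, J_qq(3)=504.
Local minima occur where both diagonal entries positive: (-4, -4), (-4, 3), (-1, -4), (-1, 3). Count: 4.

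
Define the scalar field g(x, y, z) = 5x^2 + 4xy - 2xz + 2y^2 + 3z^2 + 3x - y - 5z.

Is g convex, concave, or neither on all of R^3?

g is quadratic, so its Hessian is the constant matrix H = [[10, 4, -2], [4, 4, 0], [-2, 0, 6]].
Leading principal minors: 10, 24, 128.
All positive ⇒ H ≻ 0 ⇒ convex.

convex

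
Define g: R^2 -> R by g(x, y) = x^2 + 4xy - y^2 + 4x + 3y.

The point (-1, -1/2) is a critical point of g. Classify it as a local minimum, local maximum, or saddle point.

The Hessian of g is constant: H = [[2, 4], [4, -2]].
det(H) = 2·(-2) − 4² = -20.
Since det(H) < 0, H is indefinite and the critical point is a saddle point.

saddle point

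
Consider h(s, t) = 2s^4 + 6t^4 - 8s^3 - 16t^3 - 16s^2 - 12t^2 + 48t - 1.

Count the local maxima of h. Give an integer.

1

h separates as a function of s plus a function of t, so ∇h=0 decouples.
∂h/∂s = 8s(s - 4)(s + 1) = 0 at s ∈ {-1, 0, 4}; ∂h/∂t = 24(t - 2)(t - 1)(t + 1) = 0 at t ∈ {-1, 1, 2}.
The Hessian is diagonal: diag(h_ss, h_tt). Second derivatives: h_ss(-1)=40, h_ss(0)=-32, h_ss(4)=160; h_tt(-1)=144, h_tt(1)=-48, h_tt(2)=72.
Local maxima occur where both diagonal entries negative: (0, 1). Count: 1.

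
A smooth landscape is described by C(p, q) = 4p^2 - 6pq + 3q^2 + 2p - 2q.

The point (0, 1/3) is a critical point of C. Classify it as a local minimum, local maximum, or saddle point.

The Hessian of C is constant: H = [[8, -6], [-6, 6]].
det(H) = 8·6 − (-6)² = 12.
det(H) > 0 and tr(H) = 14 > 0, so H is positive definite and the point is a local minimum.

local minimum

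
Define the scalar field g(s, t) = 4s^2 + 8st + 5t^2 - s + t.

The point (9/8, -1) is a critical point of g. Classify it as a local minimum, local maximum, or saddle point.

The Hessian of g is constant: H = [[8, 8], [8, 10]].
det(H) = 8·10 − 8² = 16.
det(H) > 0 and tr(H) = 18 > 0, so H is positive definite and the point is a local minimum.

local minimum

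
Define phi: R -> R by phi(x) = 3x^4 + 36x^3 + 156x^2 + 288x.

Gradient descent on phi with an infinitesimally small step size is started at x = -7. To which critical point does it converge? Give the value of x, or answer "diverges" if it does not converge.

phi'(x) = 12(x + 2)(x + 3)(x + 4), so phi'(-7) = -720.
Gradient descent moves in the -phi' direction, i.e. x is increasing.
The nearest critical point in that direction is x = -4, where phi'' = 24 > 0 (a local minimum). The iterate converges there.

-4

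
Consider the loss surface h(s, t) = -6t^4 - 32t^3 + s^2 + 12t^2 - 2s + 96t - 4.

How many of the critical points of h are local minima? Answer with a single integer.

1

h separates as a function of s plus a function of t, so ∇h=0 decouples.
∂h/∂s = 2(s - 1) = 0 at s ∈ {1}; ∂h/∂t = -24(t - 1)(t + 1)(t + 4) = 0 at t ∈ {-4, -1, 1}.
The Hessian is diagonal: diag(h_ss, h_tt). Second derivatives: h_ss(1)=2; h_tt(-4)=-360, h_tt(-1)=144, h_tt(1)=-240.
Local minima occur where both diagonal entries positive: (1, -1). Count: 1.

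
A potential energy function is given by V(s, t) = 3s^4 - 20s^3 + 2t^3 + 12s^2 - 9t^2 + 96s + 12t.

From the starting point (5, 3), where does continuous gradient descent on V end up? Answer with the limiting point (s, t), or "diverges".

(4, 2)

V is separable, so gradient descent decouples: s follows -∂V/∂s, t follows -∂V/∂t.
∂V/∂s = 12(s - 4)(s - 2)(s + 1); at s=5 this is 216, so s decreases.
∂V/∂t = 6(t - 2)(t - 1); at t=3 this is 12, so t decreases.
s converges to its nearest critical value 4 (a local min of the s-part); t converges to 2. The iterate converges to (4, 2).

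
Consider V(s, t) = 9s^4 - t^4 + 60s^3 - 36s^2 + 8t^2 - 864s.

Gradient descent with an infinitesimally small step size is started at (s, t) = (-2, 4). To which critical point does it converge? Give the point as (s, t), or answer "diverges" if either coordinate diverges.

V is separable, so gradient descent decouples: s follows -∂V/∂s, t follows -∂V/∂t.
∂V/∂s = 36(s - 2)(s + 3)(s + 4); at s=-2 this is -288, so s increases.
∂V/∂t = -4t(t - 2)(t + 2); at t=4 this is -192, so t increases.
The t-coordinate has no critical point in that direction and runs off to infinity.

diverges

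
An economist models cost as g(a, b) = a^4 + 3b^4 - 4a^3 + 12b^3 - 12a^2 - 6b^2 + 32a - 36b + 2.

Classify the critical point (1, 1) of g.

The mixed partial ∂²g/∂a∂b is 0, so the Hessian at any point is diag(g_aa, g_bb) = diag(12(a^2 - 2a - 2), 12(3b^2 + 6b - 1)).
At (1, 1): H = diag(-36, 96).
The eigenvalues have opposite signs, so H is indefinite: a saddle point.

saddle point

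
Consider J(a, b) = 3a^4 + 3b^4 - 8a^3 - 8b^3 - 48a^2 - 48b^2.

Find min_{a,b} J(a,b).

J(a,b) separates as P(a) + Q(b), so its minimum is min P + min Q.
P'(a) = 12a(a - 4)(a + 2) vanishes at a ∈ {-2, 0, 4}; Q'(b) = 12b(b - 4)(b + 2) vanishes at b ∈ {-2, 0, 4}.
Local minima of P (where P''>0): P(-2)=-80, P(4)=-512. Local minima of Q: Q(-2)=-80, Q(4)=-512.
So the global minimum of J is P(4) + Q(4) = -512 − 512 = -1024, attained at (4, 4).

-1024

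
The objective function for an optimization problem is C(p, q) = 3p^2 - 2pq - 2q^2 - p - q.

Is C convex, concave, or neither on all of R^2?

C is quadratic, so its Hessian is the constant matrix H = [[6, -2], [-2, -4]].
det(H) = -28, tr(H) = 2.
det(H) < 0, so H is indefinite: neither convex nor concave.

neither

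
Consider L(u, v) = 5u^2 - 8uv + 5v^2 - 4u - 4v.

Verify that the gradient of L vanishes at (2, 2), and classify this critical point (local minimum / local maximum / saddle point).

∇L = (10u - 8v - 4, -8u + 10v - 4); substituting (2, 2) gives ∇L = (0, 0), so (2, 2) is indeed a critical point.
The Hessian of L is constant: H = [[10, -8], [-8, 10]].
det(H) = 10·10 − (-8)² = 36.
det(H) > 0 and tr(H) = 20 > 0, so H is positive definite and the point is a local minimum.

local minimum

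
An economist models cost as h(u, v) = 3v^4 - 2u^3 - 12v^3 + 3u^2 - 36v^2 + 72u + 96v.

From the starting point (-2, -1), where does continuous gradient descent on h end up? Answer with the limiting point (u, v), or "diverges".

(-3, -2)

h is separable, so gradient descent decouples: u follows -∂h/∂u, v follows -∂h/∂v.
∂h/∂u = -6(u - 4)(u + 3); at u=-2 this is 36, so u decreases.
∂h/∂v = 12(v - 4)(v - 1)(v + 2); at v=-1 this is 120, so v decreases.
u converges to its nearest critical value -3 (a local min of the u-part); v converges to -2. The iterate converges to (-3, -2).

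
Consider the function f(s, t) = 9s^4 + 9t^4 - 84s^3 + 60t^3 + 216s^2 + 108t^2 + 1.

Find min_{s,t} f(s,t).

f(s,t) separates as P(s) + Q(t) + 1, so its minimum is min P + min Q + 1.
P'(s) = 36s(s - 4)(s - 3) vanishes at s ∈ {0, 3, 4}; Q'(t) = 36t(t + 2)(t + 3) vanishes at t ∈ {-3, -2, 0}.
Local minima of P (where P''>0): P(0)=0, P(4)=384. Local minima of Q: Q(-3)=81, Q(0)=0.
So the global minimum of f is P(0) + Q(0) + 1 = 0 + 0 + 1 = 1, attained at (0, 0).

1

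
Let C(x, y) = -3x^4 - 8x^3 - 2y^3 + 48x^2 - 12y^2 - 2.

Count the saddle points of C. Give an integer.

3

C separates as a function of x plus a function of y, so ∇C=0 decouples.
∂C/∂x = -12x(x - 2)(x + 4) = 0 at x ∈ {-4, 0, 2}; ∂C/∂y = -6y(y + 4) = 0 at y ∈ {-4, 0}.
The Hessian is diagonal: diag(C_xx, C_yy). Second derivatives: C_xx(-4)=-288, C_xx(0)=96, C_xx(2)=-144; C_yy(-4)=24, C_yy(0)=-24.
Saddle points occur where the two diagonal entries have opposite signs: (-4, -4), (0, 0), (2, -4). Count: 3.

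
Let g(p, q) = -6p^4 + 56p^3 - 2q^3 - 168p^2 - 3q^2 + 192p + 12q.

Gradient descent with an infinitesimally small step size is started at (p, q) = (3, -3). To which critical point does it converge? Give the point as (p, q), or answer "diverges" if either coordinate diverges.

(2, -2)

g is separable, so gradient descent decouples: p follows -∂g/∂p, q follows -∂g/∂q.
∂g/∂p = -24(p - 4)(p - 2)(p - 1); at p=3 this is 48, so p decreases.
∂g/∂q = -6(q - 1)(q + 2); at q=-3 this is -24, so q increases.
p converges to its nearest critical value 2 (a local min of the p-part); q converges to -2. The iterate converges to (2, -2).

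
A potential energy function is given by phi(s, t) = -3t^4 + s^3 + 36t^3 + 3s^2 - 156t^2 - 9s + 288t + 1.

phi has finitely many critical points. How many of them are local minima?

phi separates as a function of s plus a function of t, so ∇phi=0 decouples.
∂phi/∂s = 3(s - 1)(s + 3) = 0 at s ∈ {-3, 1}; ∂phi/∂t = -12(t - 4)(t - 3)(t - 2) = 0 at t ∈ {2, 3, 4}.
The Hessian is diagonal: diag(phi_ss, phi_tt). Second derivatives: phi_ss(-3)=-12, phi_ss(1)=12; phi_tt(2)=-24, phi_tt(3)=12, phi_tt(4)=-24.
Local minima occur where both diagonal entries positive: (1, 3). Count: 1.

1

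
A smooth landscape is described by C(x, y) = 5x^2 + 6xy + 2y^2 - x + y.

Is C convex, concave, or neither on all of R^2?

C is quadratic, so its Hessian is the constant matrix H = [[10, 6], [6, 4]].
det(H) = 4, tr(H) = 14.
det(H) > 0 and tr(H) > 0, so H is positive definite everywhere: convex.

convex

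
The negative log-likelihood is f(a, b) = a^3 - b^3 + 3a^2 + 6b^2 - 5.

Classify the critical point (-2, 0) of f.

saddle point

The mixed partial ∂²f/∂a∂b is 0, so the Hessian at any point is diag(f_aa, f_bb) = diag(6(a + 1), 6(-b + 2)).
At (-2, 0): H = diag(-6, 12).
The eigenvalues have opposite signs, so H is indefinite: a saddle point.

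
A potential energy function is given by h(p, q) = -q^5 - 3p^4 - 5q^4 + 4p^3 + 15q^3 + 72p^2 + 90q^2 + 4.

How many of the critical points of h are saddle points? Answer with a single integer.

h separates as a function of p plus a function of q, so ∇h=0 decouples.
∂h/∂p = -12p(p - 4)(p + 3) = 0 at p ∈ {-3, 0, 4}; ∂h/∂q = -5q(q - 3)(q + 3)(q + 4) = 0 at q ∈ {-4, -3, 0, 3}.
The Hessian is diagonal: diag(h_pp, h_qq). Second derivatives: h_pp(-3)=-252, h_pp(0)=144, h_pp(4)=-336; h_qq(-4)=140, h_qq(-3)=-90, h_qq(0)=180, h_qq(3)=-630.
Saddle points occur where the two diagonal entries have opposite signs: (-3, -4), (-3, 0), (0, -3), (0, 3), (4, -4), (4, 0). Count: 6.

6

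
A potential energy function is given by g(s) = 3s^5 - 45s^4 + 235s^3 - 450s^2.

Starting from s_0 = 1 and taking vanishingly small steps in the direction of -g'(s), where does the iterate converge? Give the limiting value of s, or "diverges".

g'(s) = 15s(s - 5)(s - 4)(s - 3), so g'(1) = -360.
Gradient descent moves in the -g' direction, i.e. s is increasing.
The nearest critical point in that direction is s = 3, where g'' = 90 > 0 (a local minimum). The iterate converges there.

3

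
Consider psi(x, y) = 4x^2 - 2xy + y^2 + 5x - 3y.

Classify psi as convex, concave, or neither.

psi is quadratic, so its Hessian is the constant matrix H = [[8, -2], [-2, 2]].
det(H) = 12, tr(H) = 10.
det(H) > 0 and tr(H) > 0, so H is positive definite everywhere: convex.

convex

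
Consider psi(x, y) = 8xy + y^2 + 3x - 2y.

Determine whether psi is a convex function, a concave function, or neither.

neither

psi is quadratic, so its Hessian is the constant matrix H = [[0, 8], [8, 2]].
det(H) = -64, tr(H) = 2.
det(H) < 0, so H is indefinite: neither convex nor concave.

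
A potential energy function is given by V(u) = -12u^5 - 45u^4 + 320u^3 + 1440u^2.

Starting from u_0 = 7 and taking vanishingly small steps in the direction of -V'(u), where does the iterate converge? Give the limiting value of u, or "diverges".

diverges

V'(u) = -60u(u - 4)(u + 3)(u + 4), so V'(7) = -138600.
Gradient descent moves in the -V' direction, i.e. u is increasing.
There is no critical point above u=7, and V' keeps the same sign, so the iterate runs off to +∞.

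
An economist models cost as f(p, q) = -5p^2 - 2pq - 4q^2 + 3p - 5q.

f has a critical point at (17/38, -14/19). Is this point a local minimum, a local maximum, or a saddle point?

local maximum

The Hessian of f is constant: H = [[-10, -2], [-2, -8]].
det(H) = (-10)·(-8) − (-2)² = 76.
det(H) > 0 and tr(H) = -18 < 0, so H is negative definite and the point is a local maximum.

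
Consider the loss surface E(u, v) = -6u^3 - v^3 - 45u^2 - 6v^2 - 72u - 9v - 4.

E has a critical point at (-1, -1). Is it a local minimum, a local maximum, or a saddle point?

The mixed partial ∂²E/∂u∂v is 0, so the Hessian at any point is diag(E_uu, E_vv) = diag(-18(2u + 5), -6(v + 2)).
At (-1, -1): H = diag(-54, -6).
Both eigenvalues are negative, so H is negative definite: a local maximum.

local maximum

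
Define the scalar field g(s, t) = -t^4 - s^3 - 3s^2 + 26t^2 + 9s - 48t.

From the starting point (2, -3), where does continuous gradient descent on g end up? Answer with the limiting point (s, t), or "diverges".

g is separable, so gradient descent decouples: s follows -∂g/∂s, t follows -∂g/∂t.
∂g/∂s = -3(s - 1)(s + 3); at s=2 this is -15, so s increases.
∂g/∂t = -4(t - 3)(t - 1)(t + 4); at t=-3 this is -96, so t increases.
The s-coordinate has no critical point in that direction and runs off to infinity.

diverges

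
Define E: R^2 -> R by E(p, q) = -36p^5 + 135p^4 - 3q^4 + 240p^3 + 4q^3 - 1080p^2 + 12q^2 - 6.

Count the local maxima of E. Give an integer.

E separates as a function of p plus a function of q, so ∇E=0 decouples.
∂E/∂p = -180p(p - 3)(p - 2)(p + 2) = 0 at p ∈ {-2, 0, 2, 3}; ∂E/∂q = -12q(q - 2)(q + 1) = 0 at q ∈ {-1, 0, 2}.
The Hessian is diagonal: diag(E_pp, E_qq). Second derivatives: E_pp(-2)=7200, E_pp(0)=-2160, E_pp(2)=1440, E_pp(3)=-2700; E_qq(-1)=-36, E_qq(0)=24, E_qq(2)=-72.
Local maxima occur where both diagonal entries negative: (0, -1), (0, 2), (3, -1), (3, 2). Count: 4.

4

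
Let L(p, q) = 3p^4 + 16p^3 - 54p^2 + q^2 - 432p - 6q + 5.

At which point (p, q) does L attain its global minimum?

L(p,q) separates as A(p) + B(q) + 5, so its minimum is min A + min B + 5.
A'(p) = 12(p - 3)(p + 3)(p + 4) vanishes at p ∈ {-4, -3, 3}; B'(q) = 2q - 6 vanishes at q ∈ {3}.
Local minima of A (where A''>0): A(-4)=608, A(3)=-1107. Local minima of B: B(3)=-9.
So the global minimum of L is A(3) + B(3) + 5 = -1107 − 9 + 5 = -1111, attained at (3, 3).

(3, 3)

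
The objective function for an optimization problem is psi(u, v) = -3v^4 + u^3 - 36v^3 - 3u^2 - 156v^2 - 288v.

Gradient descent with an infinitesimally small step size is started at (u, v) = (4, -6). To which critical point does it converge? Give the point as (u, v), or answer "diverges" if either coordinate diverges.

diverges

psi is separable, so gradient descent decouples: u follows -∂psi/∂u, v follows -∂psi/∂v.
∂psi/∂u = 3u(u - 2); at u=4 this is 24, so u decreases.
∂psi/∂v = -12(v + 2)(v + 3)(v + 4); at v=-6 this is 288, so v decreases.
The v-coordinate has no critical point in that direction and runs off to infinity.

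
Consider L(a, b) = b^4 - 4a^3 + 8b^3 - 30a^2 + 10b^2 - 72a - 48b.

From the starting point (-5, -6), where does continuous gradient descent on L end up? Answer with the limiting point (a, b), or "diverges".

(-3, -4)

L is separable, so gradient descent decouples: a follows -∂L/∂a, b follows -∂L/∂b.
∂L/∂a = -12(a + 2)(a + 3); at a=-5 this is -72, so a increases.
∂L/∂b = 4(b - 1)(b + 3)(b + 4); at b=-6 this is -168, so b increases.
a converges to its nearest critical value -3 (a local min of the a-part); b converges to -4. The iterate converges to (-3, -4).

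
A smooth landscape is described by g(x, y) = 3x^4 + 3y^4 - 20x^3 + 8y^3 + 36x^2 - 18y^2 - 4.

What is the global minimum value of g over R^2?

-139

g(x,y) separates as P(x) + Q(y) − 4, so its minimum is min P + min Q − 4.
P'(x) = 12x(x - 3)(x - 2) vanishes at x ∈ {0, 2, 3}; Q'(y) = 12y(y - 1)(y + 3) vanishes at y ∈ {-3, 0, 1}.
Local minima of P (where P''>0): P(0)=0, P(3)=27. Local minima of Q: Q(-3)=-135, Q(1)=-7.
So the global minimum of g is P(0) + Q(-3) − 4 = 0 − 135 − 4 = -139, attained at (0, -3).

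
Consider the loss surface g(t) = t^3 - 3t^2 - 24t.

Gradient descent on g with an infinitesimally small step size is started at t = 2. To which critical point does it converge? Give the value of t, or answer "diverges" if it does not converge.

4

g'(t) = 3(t - 4)(t + 2), so g'(2) = -24.
Gradient descent moves in the -g' direction, i.e. t is increasing.
The nearest critical point in that direction is t = 4, where g'' = 18 > 0 (a local minimum). The iterate converges there.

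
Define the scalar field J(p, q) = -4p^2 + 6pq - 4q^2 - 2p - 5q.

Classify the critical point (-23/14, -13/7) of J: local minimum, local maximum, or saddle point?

The Hessian of J is constant: H = [[-8, 6], [6, -8]].
det(H) = (-8)·(-8) − 6² = 28.
det(H) > 0 and tr(H) = -16 < 0, so H is negative definite and the point is a local maximum.

local maximum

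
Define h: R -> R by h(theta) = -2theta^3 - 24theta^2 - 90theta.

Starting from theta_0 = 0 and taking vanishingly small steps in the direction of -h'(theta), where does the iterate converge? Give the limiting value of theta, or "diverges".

diverges

h'(theta) = -6(theta + 3)(theta + 5), so h'(0) = -90.
Gradient descent moves in the -h' direction, i.e. theta is increasing.
There is no critical point above theta=0, and h' keeps the same sign, so the iterate runs off to +∞.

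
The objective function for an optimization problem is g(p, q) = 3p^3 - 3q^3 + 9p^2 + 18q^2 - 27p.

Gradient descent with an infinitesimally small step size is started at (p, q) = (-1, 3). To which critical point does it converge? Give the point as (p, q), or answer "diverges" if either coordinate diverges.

g is separable, so gradient descent decouples: p follows -∂g/∂p, q follows -∂g/∂q.
∂g/∂p = 9(p - 1)(p + 3); at p=-1 this is -36, so p increases.
∂g/∂q = -9q(q - 4); at q=3 this is 27, so q decreases.
p converges to its nearest critical value 1 (a local min of the p-part); q converges to 0. The iterate converges to (1, 0).

(1, 0)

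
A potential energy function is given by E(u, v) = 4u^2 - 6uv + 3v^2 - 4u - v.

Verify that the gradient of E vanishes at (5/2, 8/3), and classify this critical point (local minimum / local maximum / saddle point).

local minimum

∇E = (8u - 6v - 4, -6u + 6v - 1); substituting (5/2, 8/3) gives ∇E = (0, 0), so (5/2, 8/3) is indeed a critical point.
The Hessian of E is constant: H = [[8, -6], [-6, 6]].
det(H) = 8·6 − (-6)² = 12.
det(H) > 0 and tr(H) = 14 > 0, so H is positive definite and the point is a local minimum.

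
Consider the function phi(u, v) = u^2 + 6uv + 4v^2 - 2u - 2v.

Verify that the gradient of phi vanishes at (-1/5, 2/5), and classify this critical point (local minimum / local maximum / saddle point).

∇phi = (2u + 6v - 2, 6u + 8v - 2); substituting (-1/5, 2/5) gives ∇phi = (0, 0), so (-1/5, 2/5) is indeed a critical point.
The Hessian of phi is constant: H = [[2, 6], [6, 8]].
det(H) = 2·8 − 6² = -20.
Since det(H) < 0, H is indefinite and the critical point is a saddle point.

saddle point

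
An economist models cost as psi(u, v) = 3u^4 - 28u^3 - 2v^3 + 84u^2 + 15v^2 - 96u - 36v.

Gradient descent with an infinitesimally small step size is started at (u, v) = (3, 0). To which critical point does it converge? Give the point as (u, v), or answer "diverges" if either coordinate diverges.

psi is separable, so gradient descent decouples: u follows -∂psi/∂u, v follows -∂psi/∂v.
∂psi/∂u = 12(u - 4)(u - 2)(u - 1); at u=3 this is -24, so u increases.
∂psi/∂v = -6(v - 3)(v - 2); at v=0 this is -36, so v increases.
u converges to its nearest critical value 4 (a local min of the u-part); v converges to 2. The iterate converges to (4, 2).

(4, 2)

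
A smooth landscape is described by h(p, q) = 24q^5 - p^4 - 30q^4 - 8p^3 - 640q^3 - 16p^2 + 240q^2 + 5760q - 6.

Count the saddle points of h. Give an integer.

h separates as a function of p plus a function of q, so ∇h=0 decouples.
∂h/∂p = -4p(p + 2)(p + 4) = 0 at p ∈ {-4, -2, 0}; ∂h/∂q = 120(q - 4)(q - 2)(q + 2)(q + 3) = 0 at q ∈ {-3, -2, 2, 4}.
The Hessian is diagonal: diag(h_pp, h_qq). Second derivatives: h_pp(-4)=-32, h_pp(-2)=16, h_pp(0)=-32; h_qq(-3)=-4200, h_qq(-2)=2880, h_qq(2)=-4800, h_qq(4)=10080.
Saddle points occur where the two diagonal entries have opposite signs: (-4, -2), (-4, 4), (-2, -3), (-2, 2), (0, -2), (0, 4). Count: 6.

6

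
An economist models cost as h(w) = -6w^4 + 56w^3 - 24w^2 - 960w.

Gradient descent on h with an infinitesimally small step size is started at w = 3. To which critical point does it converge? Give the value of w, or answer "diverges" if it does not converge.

4

h'(w) = -24(w - 5)(w - 4)(w + 2), so h'(3) = -240.
Gradient descent moves in the -h' direction, i.e. w is increasing.
The nearest critical point in that direction is w = 4, where h'' = 144 > 0 (a local minimum). The iterate converges there.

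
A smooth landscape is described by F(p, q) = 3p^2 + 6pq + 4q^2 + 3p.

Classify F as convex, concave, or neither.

F is quadratic, so its Hessian is the constant matrix H = [[6, 6], [6, 8]].
det(H) = 12, tr(H) = 14.
det(H) > 0 and tr(H) > 0, so H is positive definite everywhere: convex.

convex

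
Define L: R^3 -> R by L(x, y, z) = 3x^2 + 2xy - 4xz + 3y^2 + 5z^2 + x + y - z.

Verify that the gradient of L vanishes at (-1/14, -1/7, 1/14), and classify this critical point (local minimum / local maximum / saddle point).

∇L = (6x + 2y - 4z + 1, 2x + 6y + 1, -4x + 10z - 1); substituting (-1/14, -1/7, 1/14) gives ∇L = (0, 0, 0), so (-1/14, -1/7, 1/14) is indeed a critical point.
The Hessian is constant: H = [[6, 2, -4], [2, 6, 0], [-4, 0, 10]].
Leading principal minors: Δ₁ = 6, Δ₂ = 32, Δ₃ = 224.
All leading minors are positive, so H is positive definite: a local minimum.

local minimum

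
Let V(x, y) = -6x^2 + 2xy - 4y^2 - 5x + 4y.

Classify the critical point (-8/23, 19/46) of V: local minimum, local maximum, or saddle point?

local maximum

The Hessian of V is constant: H = [[-12, 2], [2, -8]].
det(H) = (-12)·(-8) − 2² = 92.
det(H) > 0 and tr(H) = -20 < 0, so H is negative definite and the point is a local maximum.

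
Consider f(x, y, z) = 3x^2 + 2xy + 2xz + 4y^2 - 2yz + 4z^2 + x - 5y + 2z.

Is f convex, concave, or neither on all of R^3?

f is quadratic, so its Hessian is the constant matrix H = [[6, 2, 2], [2, 8, -2], [2, -2, 8]].
Leading principal minors: 6, 44, 280.
All positive ⇒ H ≻ 0 ⇒ convex.

convex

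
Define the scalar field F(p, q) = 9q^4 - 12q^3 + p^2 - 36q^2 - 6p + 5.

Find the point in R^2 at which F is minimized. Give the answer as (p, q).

F(p,q) separates as A(p) + B(q) + 5, so its minimum is min A + min B + 5.
A'(p) = 2p - 6 vanishes at p ∈ {3}; B'(q) = 36q(q - 2)(q + 1) vanishes at q ∈ {-1, 0, 2}.
Local minima of A (where A''>0): A(3)=-9. Local minima of B: B(-1)=-15, B(2)=-96.
So the global minimum of F is A(3) + B(2) + 5 = -9 − 96 + 5 = -100, attained at (3, 2).

(3, 2)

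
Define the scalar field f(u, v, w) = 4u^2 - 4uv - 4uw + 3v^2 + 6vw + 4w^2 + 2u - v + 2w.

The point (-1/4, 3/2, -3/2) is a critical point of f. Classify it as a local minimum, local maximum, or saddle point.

The Hessian is constant: H = [[8, -4, -4], [-4, 6, 6], [-4, 6, 8]].
Leading principal minors: Δ₁ = 8, Δ₂ = 32, Δ₃ = 64.
All leading minors are positive, so H is positive definite: a local minimum.

local minimum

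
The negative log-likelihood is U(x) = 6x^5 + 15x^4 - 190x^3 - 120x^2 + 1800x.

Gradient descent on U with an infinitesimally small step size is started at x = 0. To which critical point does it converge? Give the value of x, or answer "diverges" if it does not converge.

U'(x) = 30(x - 3)(x - 2)(x + 2)(x + 5), so U'(0) = 1800.
Gradient descent moves in the -U' direction, i.e. x is decreasing.
The nearest critical point in that direction is x = -2, where U'' = 1800 > 0 (a local minimum). The iterate converges there.

-2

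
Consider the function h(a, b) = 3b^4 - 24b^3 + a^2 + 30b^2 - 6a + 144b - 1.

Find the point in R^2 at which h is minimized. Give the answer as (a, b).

h(a,b) separates as P(a) + Q(b) − 1, so its minimum is min P + min Q − 1.
P'(a) = 2a - 6 vanishes at a ∈ {3}; Q'(b) = 12(b - 4)(b - 3)(b + 1) vanishes at b ∈ {-1, 3, 4}.
Local minima of P (where P''>0): P(3)=-9. Local minima of Q: Q(-1)=-87, Q(4)=288.
So the global minimum of h is P(3) + Q(-1) − 1 = -9 − 87 − 1 = -97, attained at (3, -1).

(3, -1)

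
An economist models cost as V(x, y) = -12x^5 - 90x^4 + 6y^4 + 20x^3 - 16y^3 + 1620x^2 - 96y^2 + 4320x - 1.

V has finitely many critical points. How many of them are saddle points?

V separates as a function of x plus a function of y, so ∇V=0 decouples.
∂V/∂x = -60(x - 3)(x + 2)(x + 3)(x + 4) = 0 at x ∈ {-4, -3, -2, 3}; ∂V/∂y = 24y(y - 4)(y + 2) = 0 at y ∈ {-2, 0, 4}.
The Hessian is diagonal: diag(V_xx, V_yy). Second derivatives: V_xx(-4)=840, V_xx(-3)=-360, V_xx(-2)=600, V_xx(3)=-12600; V_yy(-2)=288, V_yy(0)=-192, V_yy(4)=576.
Saddle points occur where the two diagonal entries have opposite signs: (-4, 0), (-3, -2), (-3, 4), (-2, 0), (3, -2), (3, 4). Count: 6.

6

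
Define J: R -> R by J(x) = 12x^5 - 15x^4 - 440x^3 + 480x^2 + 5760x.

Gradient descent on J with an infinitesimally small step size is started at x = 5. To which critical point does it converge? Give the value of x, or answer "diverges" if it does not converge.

4

J'(x) = 60(x - 4)(x - 3)(x + 2)(x + 4), so J'(5) = 7560.
Gradient descent moves in the -J' direction, i.e. x is decreasing.
The nearest critical point in that direction is x = 4, where J'' = 2880 > 0 (a local minimum). The iterate converges there.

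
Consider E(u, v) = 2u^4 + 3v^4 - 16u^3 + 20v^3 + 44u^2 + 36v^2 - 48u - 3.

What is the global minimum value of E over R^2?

E(u,v) separates as P(u) + Q(v) − 3, so its minimum is min P + min Q − 3.
P'(u) = 8(u - 3)(u - 2)(u - 1) vanishes at u ∈ {1, 2, 3}; Q'(v) = 12v(v + 2)(v + 3) vanishes at v ∈ {-3, -2, 0}.
Local minima of P (where P''>0): P(1)=-18, P(3)=-18. Local minima of Q: Q(-3)=27, Q(0)=0.
So the global minimum of E is P(1) + Q(0) − 3 = -18 + 0 − 3 = -21, attained at (1, 0).

-21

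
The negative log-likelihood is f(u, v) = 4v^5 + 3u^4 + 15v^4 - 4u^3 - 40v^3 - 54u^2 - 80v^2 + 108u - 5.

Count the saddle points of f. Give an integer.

f separates as a function of u plus a function of v, so ∇f=0 decouples.
∂f/∂u = 12(u - 3)(u - 1)(u + 3) = 0 at u ∈ {-3, 1, 3}; ∂f/∂v = 20v(v - 2)(v + 1)(v + 4) = 0 at v ∈ {-4, -1, 0, 2}.
The Hessian is diagonal: diag(f_uu, f_vv). Second derivatives: f_uu(-3)=288, f_uu(1)=-96, f_uu(3)=144; f_vv(-4)=-1440, f_vv(-1)=180, f_vv(0)=-160, f_vv(2)=720.
Saddle points occur where the two diagonal entries have opposite signs: (-3, -4), (-3, 0), (1, -1), (1, 2), (3, -4), (3, 0). Count: 6.

6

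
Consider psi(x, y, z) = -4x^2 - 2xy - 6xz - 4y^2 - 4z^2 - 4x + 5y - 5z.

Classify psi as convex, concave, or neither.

concave

psi is quadratic, so its Hessian is the constant matrix H = [[-8, -2, -6], [-2, -8, 0], [-6, 0, -8]].
Leading principal minors: -8, 60, -192.
Signs alternate −, +, − ⇒ H ≺ 0 ⇒ concave.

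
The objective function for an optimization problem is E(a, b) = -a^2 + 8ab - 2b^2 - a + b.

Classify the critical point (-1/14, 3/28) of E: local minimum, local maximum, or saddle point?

saddle point

The Hessian of E is constant: H = [[-2, 8], [8, -4]].
det(H) = (-2)·(-4) − 8² = -56.
Since det(H) < 0, H is indefinite and the critical point is a saddle point.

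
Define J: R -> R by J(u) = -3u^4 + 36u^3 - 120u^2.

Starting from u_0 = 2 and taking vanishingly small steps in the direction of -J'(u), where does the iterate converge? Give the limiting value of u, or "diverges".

4

J'(u) = -12u(u - 5)(u - 4), so J'(2) = -144.
Gradient descent moves in the -J' direction, i.e. u is increasing.
The nearest critical point in that direction is u = 4, where J'' = 48 > 0 (a local minimum). The iterate converges there.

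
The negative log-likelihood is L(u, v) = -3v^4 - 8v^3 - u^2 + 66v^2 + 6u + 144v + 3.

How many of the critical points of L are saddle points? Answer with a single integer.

L separates as a function of u plus a function of v, so ∇L=0 decouples.
∂L/∂u = -2(u - 3) = 0 at u ∈ {3}; ∂L/∂v = -12(v - 3)(v + 1)(v + 4) = 0 at v ∈ {-4, -1, 3}.
The Hessian is diagonal: diag(L_uu, L_vv). Second derivatives: L_uu(3)=-2; L_vv(-4)=-252, L_vv(-1)=144, L_vv(3)=-336.
Saddle points occur where the two diagonal entries have opposite signs: (3, -1). Count: 1.

1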